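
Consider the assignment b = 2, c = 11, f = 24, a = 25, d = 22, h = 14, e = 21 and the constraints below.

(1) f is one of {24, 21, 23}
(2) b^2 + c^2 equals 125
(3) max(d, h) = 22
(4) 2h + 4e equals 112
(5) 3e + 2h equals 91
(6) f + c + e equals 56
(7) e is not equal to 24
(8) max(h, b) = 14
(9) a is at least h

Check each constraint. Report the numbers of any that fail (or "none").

(1) f = 24 is in {24, 21, 23}  ✔
(2) b^2 + c^2 = 2^2 + 11^2 = 4 + 121 = 125  ✔
(3) max(22, 14) = 22  ✔
(4) 2h + 4e = 2(14) + 4(21) = 112  ✔
(5) 3e + 2h = 3(21) + 2(14) = 91  ✔
(6) f + c + e = 24 + 11 + 21 = 56  ✔
(7) e = 21, and 21 ≠ 24  ✔
(8) max(14, 2) = 14  ✔
(9) a = 25, h = 14; 25 ≥ 14  ✔

Yes — all constraints hold.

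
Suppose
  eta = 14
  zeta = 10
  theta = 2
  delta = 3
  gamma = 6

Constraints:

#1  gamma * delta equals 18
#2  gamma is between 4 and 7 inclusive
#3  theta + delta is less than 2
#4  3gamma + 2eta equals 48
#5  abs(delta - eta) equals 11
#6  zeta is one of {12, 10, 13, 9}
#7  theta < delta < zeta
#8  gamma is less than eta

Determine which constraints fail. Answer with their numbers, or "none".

Violated: 3 and 4.

#1 gamma * delta = 6 * 3 = 18 — holds.
#2 gamma = 6 lies in [4, 7] — holds.
#3 theta + delta = 2 + 3 = 5; 5 ≥ 2, bound 2 not met — does not hold.
#4 3gamma + 2eta = 3(6) + 2(14) = 46, not 48 — does not hold.
#5 abs(3 - 14) = 11 — holds.
#6 zeta = 10 is in {12, 10, 13, 9} — holds.
#7 values 2 < 3 < 10 — holds.
#8 gamma = 6, eta = 14; 6 < 14 — holds.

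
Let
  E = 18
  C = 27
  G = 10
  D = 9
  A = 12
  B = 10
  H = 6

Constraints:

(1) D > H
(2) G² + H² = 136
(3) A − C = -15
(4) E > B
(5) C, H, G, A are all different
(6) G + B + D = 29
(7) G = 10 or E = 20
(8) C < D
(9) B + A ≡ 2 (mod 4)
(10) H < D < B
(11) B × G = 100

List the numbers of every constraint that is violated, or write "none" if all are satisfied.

(1) D = 9, H = 6; 9 > 6  ✔
(2) G² + H² = 10² + 6² = 100 + 36 = 136  ✔
(3) A − C = 12 − 27 = -15  ✔
(4) E = 18, B = 10; 18 > 10  ✔
(5) values 27, 6, 10, 12 are pairwise distinct  ✔
(6) G + B + D = 10 + 10 + 9 = 29  ✔
(7) G = 10 = 10 (first disjunct)  ✔
(8) C = 27, D = 9; 27 ≥ 9 (want <)  ✘
(9) B + A = 22; 22 mod 4 = 2  ✔
(10) values 6 < 9 < 10  ✔
(11) B × G = 10 × 10 = 100  ✔

Violated: 8.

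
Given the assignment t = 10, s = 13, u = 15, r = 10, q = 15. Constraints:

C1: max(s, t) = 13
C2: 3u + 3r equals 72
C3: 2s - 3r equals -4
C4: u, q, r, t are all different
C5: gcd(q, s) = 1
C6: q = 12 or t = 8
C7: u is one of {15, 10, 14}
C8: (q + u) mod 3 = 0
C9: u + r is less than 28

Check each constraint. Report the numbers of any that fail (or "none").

C1: max(13, 10) = 13 — holds.
C2: 3u + 3r = 3(15) + 3(10) = 75, not 72 — does not hold.
C3: 2s - 3r = 2(13) - 3(10) = -4 — holds.
C4: u = q = 15, not all different — does not hold.
C5: gcd(15, 13) = 1 — holds.
C6: q = 15 ≠ 12 and t = 10 ≠ 8; both disjuncts false — does not hold.
C7: u = 15 is in {15, 10, 14} — holds.
C8: q + u = 30; 30 mod 3 = 0 — holds.
C9: u + r = 15 + 10 = 25; 25 < 28 — holds.

No — constraints 2, 4, 6 are not satisfied.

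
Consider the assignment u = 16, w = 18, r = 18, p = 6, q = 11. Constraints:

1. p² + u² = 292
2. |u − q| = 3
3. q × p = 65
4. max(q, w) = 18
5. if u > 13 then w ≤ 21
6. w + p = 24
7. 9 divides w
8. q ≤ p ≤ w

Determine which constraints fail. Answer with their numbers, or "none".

1. p² + u² = 6² + 16² = 36 + 256 = 292 — OK.
2. |16 − 11| = 5, not 3 — violated.
3. q × p = 11 × 6 = 66, not 65 — violated.
4. max(11, 18) = 18 — OK.
5. u = 16 > 13, so we need w ≤ 21; w = 18 ≤ 21 — OK.
6. w + p = 18 + 6 = 24 — OK.
7. 18 / 9 = 2, so 9 divides 18 — OK.
8. values 11, 6, 18; q = 11 is not ≤ p = 6 — violated.

Constraints 2, 3, and 8 do not hold.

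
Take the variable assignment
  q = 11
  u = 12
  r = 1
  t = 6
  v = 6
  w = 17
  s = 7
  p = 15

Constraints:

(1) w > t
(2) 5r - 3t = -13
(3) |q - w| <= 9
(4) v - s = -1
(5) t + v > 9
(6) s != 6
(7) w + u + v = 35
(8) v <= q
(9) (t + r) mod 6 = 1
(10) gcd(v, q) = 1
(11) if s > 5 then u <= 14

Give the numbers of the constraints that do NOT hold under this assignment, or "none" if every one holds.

(1) w = 17, t = 6; 17 > 6 — holds.
(2) 5r - 3t = 5(1) - 3(6) = -13 — holds.
(3) |11 - 17| = 6; 6 ≤ 9 — holds.
(4) v - s = 6 - 7 = -1 — holds.
(5) t + v = 6 + 6 = 12; 12 > 9 — holds.
(6) s = 7, and 7 ≠ 6 — holds.
(7) w + u + v = 17 + 12 + 6 = 35 — holds.
(8) v = 6, q = 11; 6 ≤ 11 — holds.
(9) t + r = 7; 7 mod 6 = 1 — holds.
(10) gcd(6, 11) = 1 — holds.
(11) s = 7 > 5, so we need u ≤ 14; u = 12 ≤ 14 — holds.

No violations.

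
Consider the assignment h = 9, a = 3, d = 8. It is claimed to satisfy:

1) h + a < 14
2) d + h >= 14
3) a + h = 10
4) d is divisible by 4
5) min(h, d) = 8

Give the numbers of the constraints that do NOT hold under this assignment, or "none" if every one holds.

No — constraint 3 is not satisfied.

1) h + a = 9 + 3 = 12; 12 < 14 — satisfied.
2) d + h = 8 + 9 = 17; 17 ≥ 14 — satisfied.
3) a + h = 3 + 9 = 12, not 10 — violated.
4) 8 / 4 = 2, so 4 divides 8 — satisfied.
5) min(9, 8) = 8 — satisfied.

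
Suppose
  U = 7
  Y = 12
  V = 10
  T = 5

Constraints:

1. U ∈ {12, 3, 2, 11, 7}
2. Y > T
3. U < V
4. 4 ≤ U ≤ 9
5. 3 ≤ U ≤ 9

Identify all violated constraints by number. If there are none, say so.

1. U = 7 is in {12, 3, 2, 11, 7} — OK.
2. Y = 12, T = 5; 12 > 5 — OK.
3. U = 7, V = 10; 7 < 10 — OK.
4. U = 7 lies in [4, 9] — OK.
5. U = 7 lies in [3, 9] — OK.

The assignment satisfies every constraint.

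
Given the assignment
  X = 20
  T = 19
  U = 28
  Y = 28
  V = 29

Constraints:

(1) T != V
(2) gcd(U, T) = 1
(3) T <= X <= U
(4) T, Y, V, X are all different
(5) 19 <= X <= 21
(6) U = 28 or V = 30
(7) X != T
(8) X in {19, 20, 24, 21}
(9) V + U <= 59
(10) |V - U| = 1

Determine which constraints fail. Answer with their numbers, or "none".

No violations.

(1) T = 19, V = 29; distinct — holds.
(2) gcd(28, 19) = 1 — holds.
(3) values 19 <= 20 <= 28 — holds.
(4) values 19, 28, 29, 20 are pairwise distinct — holds.
(5) X = 20 lies in [19, 21] — holds.
(6) U = 28 = 28 (first disjunct) — holds.
(7) X = 20, T = 19; distinct — holds.
(8) X = 20 is in {19, 20, 24, 21} — holds.
(9) V + U = 29 + 28 = 57; 57 ≤ 59 — holds.
(10) |29 - 28| = 1 — holds.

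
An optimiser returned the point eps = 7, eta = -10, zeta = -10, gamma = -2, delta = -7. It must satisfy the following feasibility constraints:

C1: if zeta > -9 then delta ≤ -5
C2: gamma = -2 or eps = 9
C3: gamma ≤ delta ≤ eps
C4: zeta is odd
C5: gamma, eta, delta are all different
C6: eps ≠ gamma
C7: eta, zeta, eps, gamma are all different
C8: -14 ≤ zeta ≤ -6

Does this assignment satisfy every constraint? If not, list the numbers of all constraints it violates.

Constraints 3, 4, 7 do not hold.

C1: zeta = -10, not > -9; antecedent false, conditional vacuously true  ✔
C2: gamma = -2 = -2 (first disjunct)  ✔
C3: values -2, -7, 7; gamma = -2 is not ≤ delta = -7  ✘
C4: zeta = -10 is even  ✘
C5: values -2, -10, -7 are pairwise distinct  ✔
C6: eps = 7, gamma = -2; distinct  ✔
C7: eta = zeta = -10, not all different  ✘
C8: zeta = -10 lies in [-14, -6]  ✔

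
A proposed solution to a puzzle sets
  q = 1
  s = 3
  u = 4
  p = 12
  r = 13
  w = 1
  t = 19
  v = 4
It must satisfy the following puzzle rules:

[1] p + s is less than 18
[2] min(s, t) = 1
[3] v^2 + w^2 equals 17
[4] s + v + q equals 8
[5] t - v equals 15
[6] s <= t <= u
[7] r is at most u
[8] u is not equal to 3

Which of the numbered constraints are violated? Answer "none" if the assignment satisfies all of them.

[1] p + s = 12 + 3 = 15; 15 < 18  OK
[2] min(3, 19) = 3, not 1  FAIL
[3] v^2 + w^2 = 4^2 + 1^2 = 16 + 1 = 17  OK
[4] s + v + q = 3 + 4 + 1 = 8  OK
[5] t - v = 19 - 4 = 15  OK
[6] values 3, 19, 4; t = 19 is not <= u = 4  FAIL
[7] r = 13, u = 4; 13 > 4 (want ≤)  FAIL
[8] u = 4, and 4 ≠ 3  OK

Constraints 2, 6, and 7 are violated.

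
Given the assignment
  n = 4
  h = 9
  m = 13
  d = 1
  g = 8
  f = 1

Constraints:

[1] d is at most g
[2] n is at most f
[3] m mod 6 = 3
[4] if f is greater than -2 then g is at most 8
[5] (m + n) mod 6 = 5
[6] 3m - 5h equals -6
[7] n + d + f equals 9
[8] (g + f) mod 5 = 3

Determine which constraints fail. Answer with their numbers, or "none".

[1] d = 1, g = 8; 1 ≤ 8 — satisfied.
[2] n = 4, f = 1; 4 > 1 (want ≤) — violated.
[3] 13 mod 6 = 1, not 3 — violated.
[4] f = 1 > -2, so we need g ≤ 8; g = 8 ≤ 8 — satisfied.
[5] m + n = 17; 17 mod 6 = 5 — satisfied.
[6] 3m - 5h = 3(13) - 5(9) = -6 — satisfied.
[7] n + d + f = 4 + 1 + 1 = 6, not 9 — violated.
[8] g + f = 9; 9 mod 5 = 4, not 3 — violated.

No — constraints 2, 3, 7, and 8 are not satisfied.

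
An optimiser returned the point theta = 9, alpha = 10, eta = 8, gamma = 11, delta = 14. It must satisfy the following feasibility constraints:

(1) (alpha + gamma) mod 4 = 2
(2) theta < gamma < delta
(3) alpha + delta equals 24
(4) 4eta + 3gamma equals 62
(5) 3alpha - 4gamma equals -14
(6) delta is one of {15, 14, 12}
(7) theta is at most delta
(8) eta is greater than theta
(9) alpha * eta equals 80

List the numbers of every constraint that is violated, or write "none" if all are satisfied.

(1) alpha + gamma = 21; 21 mod 4 = 1, not 2 — does not hold.
(2) values 9 < 11 < 14 — holds.
(3) alpha + delta = 10 + 14 = 24 — holds.
(4) 4eta + 3gamma = 4(8) + 3(11) = 65, not 62 — does not hold.
(5) 3alpha - 4gamma = 3(10) - 4(11) = -14 — holds.
(6) delta = 14 is in {15, 14, 12} — holds.
(7) theta = 9, delta = 14; 9 ≤ 14 — holds.
(8) eta = 8, theta = 9; 8 ≤ 9 (want >) — does not hold.
(9) alpha * eta = 10 * 8 = 80 — holds.

Constraints 1, 4, and 8 do not hold.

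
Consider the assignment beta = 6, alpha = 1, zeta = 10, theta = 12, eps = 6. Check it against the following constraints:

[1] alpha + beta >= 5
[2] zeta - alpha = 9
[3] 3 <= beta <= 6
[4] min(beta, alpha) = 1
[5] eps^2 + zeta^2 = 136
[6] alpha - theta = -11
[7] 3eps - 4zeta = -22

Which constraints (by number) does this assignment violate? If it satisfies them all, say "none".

[1] alpha + beta = 1 + 6 = 7; 7 ≥ 5  OK
[2] zeta - alpha = 10 - 1 = 9  OK
[3] beta = 6 lies in [3, 6]  OK
[4] min(6, 1) = 1  OK
[5] eps^2 + zeta^2 = 6^2 + 10^2 = 36 + 100 = 136  OK
[6] alpha - theta = 1 - 12 = -11  OK
[7] 3eps - 4zeta = 3(6) - 4(10) = -22  OK

The assignment satisfies every constraint.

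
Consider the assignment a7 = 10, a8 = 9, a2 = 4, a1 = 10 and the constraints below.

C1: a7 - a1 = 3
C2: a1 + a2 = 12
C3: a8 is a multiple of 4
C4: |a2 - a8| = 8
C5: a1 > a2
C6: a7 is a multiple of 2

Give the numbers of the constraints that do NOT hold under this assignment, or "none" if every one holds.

C1: a7 - a1 = 10 - 10 = 0, not 3 — does not hold.
C2: a1 + a2 = 10 + 4 = 14, not 12 — does not hold.
C3: 9 = 4*2 + 1, so 4 does not divide 9 — does not hold.
C4: |4 - 9| = 5, not 8 — does not hold.
C5: a1 = 10, a2 = 4; 10 > 4 — holds.
C6: 10 / 2 = 5, so 2 divides 10 — holds.

Constraints 1, 2, 3, 4 do not hold.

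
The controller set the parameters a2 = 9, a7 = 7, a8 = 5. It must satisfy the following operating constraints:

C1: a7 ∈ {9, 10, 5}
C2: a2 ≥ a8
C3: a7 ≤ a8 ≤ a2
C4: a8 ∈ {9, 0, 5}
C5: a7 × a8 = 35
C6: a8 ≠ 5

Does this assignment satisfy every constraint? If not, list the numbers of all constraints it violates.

No — constraints 1, 3, and 6 are not satisfied.

C1: a7 = 7 is not in {9, 10, 5}  ✘
C2: a2 = 9, a8 = 5; 9 ≥ 5  ✔
C3: values 7, 5, 9; a7 = 7 is not ≤ a8 = 5  ✘
C4: a8 = 5 is in {9, 0, 5}  ✔
C5: a7 × a8 = 7 × 5 = 35  ✔
C6: a8 = 5, but 5 is required to differ  ✘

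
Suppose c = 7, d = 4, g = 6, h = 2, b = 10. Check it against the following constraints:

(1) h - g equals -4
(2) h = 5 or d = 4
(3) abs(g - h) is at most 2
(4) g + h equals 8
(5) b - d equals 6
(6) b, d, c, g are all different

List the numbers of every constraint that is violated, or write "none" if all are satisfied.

(1) h - g = 2 - 6 = -4 — holds.
(2) h = 2 ≠ 5, but d = 4 = 4 (second disjunct) — holds.
(3) abs(6 - 2) = 4; 4 > 2, exceeds bound 2 — fails.
(4) g + h = 6 + 2 = 8 — holds.
(5) b - d = 10 - 4 = 6 — holds.
(6) values 10, 4, 7, 6 are pairwise distinct — holds.

Violated: 3.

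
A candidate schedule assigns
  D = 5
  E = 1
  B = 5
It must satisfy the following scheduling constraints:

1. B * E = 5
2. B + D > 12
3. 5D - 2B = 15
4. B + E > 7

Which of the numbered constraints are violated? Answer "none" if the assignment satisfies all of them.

Constraints 2 and 4 are violated.

1. B * E = 5 * 1 = 5  holds
2. B + D = 5 + 5 = 10; 10 ≤ 12, bound 12 not met  fails
3. 5D - 2B = 5(5) - 2(5) = 15  holds
4. B + E = 5 + 1 = 6; 6 ≤ 7, bound 7 not met  fails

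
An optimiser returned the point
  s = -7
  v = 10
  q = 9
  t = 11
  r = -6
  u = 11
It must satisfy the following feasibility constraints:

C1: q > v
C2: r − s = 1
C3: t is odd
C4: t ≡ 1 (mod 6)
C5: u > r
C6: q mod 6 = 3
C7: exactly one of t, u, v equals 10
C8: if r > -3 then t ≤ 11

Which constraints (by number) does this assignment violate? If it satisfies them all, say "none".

C1: q = 9, v = 10; 9 ≤ 10 (want >)  fails
C2: r − s = -6 − (-7) = 1  holds
C3: t = 11 is odd  holds
C4: 11 mod 6 = 5, not 1  fails
C5: u = 11, r = -6; 11 > -6  holds
C6: 9 mod 6 = 3  holds
C7: t=11, u=11, v=10; 1 of them equals 10  holds
C8: r = -6, not > -3; antecedent false, conditional vacuously true  holds

Violated: 1 and 4.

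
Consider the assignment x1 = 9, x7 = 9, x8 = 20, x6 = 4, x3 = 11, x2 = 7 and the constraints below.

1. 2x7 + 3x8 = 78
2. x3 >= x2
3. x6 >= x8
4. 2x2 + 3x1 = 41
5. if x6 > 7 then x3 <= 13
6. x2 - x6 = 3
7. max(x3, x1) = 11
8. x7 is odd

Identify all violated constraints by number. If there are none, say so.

1. 2x7 + 3x8 = 2(9) + 3(20) = 78 — holds.
2. x3 = 11, x2 = 7; 11 ≥ 7 — holds.
3. x6 = 4, x8 = 20; 4 < 20 (want ≥) — fails.
4. 2x2 + 3x1 = 2(7) + 3(9) = 41 — holds.
5. x6 = 4, not > 7; antecedent false, conditional vacuously true — holds.
6. x2 - x6 = 7 - 4 = 3 — holds.
7. max(11, 9) = 11 — holds.
8. x7 = 9 is odd — holds.

Constraint 3 does not hold.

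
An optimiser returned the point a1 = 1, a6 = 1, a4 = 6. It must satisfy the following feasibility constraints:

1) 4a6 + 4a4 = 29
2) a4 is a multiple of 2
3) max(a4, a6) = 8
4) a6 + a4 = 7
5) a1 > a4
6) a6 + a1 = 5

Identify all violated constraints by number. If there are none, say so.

Constraints 1, 3, 5, and 6 do not hold.

1) 4a6 + 4a4 = 4(1) + 4(6) = 28, not 29  fails
2) 6 / 2 = 3, so 2 divides 6  holds
3) max(6, 1) = 6, not 8  fails
4) a6 + a4 = 1 + 6 = 7  holds
5) a1 = 1, a4 = 6; 1 ≤ 6 (want >)  fails
6) a6 + a1 = 1 + 1 = 2, not 5  fails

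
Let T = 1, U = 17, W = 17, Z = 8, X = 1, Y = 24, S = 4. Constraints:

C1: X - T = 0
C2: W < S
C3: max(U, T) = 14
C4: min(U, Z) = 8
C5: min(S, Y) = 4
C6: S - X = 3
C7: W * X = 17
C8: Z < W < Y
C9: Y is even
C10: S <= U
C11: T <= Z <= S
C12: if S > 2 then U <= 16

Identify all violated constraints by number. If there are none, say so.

C1: X - T = 1 - 1 = 0  yes
C2: W = 17, S = 4; 17 ≥ 4 (want <)  no
C3: max(17, 1) = 17, not 14  no
C4: min(17, 8) = 8  yes
C5: min(4, 24) = 4  yes
C6: S - X = 4 - 1 = 3  yes
C7: W * X = 17 * 1 = 17  yes
C8: values 8 < 17 < 24  yes
C9: Y = 24 is even  yes
C10: S = 4, U = 17; 4 ≤ 17  yes
C11: values 1, 8, 4; Z = 8 is not <= S = 4  no
C12: S = 4 > 2, so we need U ≤ 16; but U = 17 > 16  no

No — constraints 2, 3, 11, 12 are not satisfied.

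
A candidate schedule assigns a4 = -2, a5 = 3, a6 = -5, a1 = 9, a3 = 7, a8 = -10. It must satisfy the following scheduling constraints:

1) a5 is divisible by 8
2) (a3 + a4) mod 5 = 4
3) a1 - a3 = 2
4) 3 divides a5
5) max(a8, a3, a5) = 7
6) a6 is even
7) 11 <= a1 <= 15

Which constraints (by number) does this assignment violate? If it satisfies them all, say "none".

Violated: 1, 2, 6, 7.

1) 3 = 8*0 + 3, so 8 does not divide 3 — violated.
2) a3 + a4 = 5; 5 mod 5 = 0, not 4 — violated.
3) a1 - a3 = 9 - 7 = 2 — OK.
4) 3 / 3 = 1, so 3 divides 3 — OK.
5) max(-10, 7, 3) = 7 — OK.
6) a6 = -5 is odd — violated.
7) a1 = 9 is outside [11, 15] — violated.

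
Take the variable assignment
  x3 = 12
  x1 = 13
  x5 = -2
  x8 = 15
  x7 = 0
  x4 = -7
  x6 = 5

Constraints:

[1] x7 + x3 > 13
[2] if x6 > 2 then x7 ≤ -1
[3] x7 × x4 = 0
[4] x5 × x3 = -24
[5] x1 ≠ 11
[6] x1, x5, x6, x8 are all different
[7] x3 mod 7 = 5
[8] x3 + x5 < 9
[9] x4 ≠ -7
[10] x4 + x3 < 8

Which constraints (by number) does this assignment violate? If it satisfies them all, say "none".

The assignment fails constraints 1, 2, 8, and 9.

[1] x7 + x3 = 0 + 12 = 12; 12 ≤ 13, bound 13 not met — violated.
[2] x6 = 5 > 2, so we need x7 ≤ -1; but x7 = 0 > -1 — violated.
[3] x7 × x4 = 0 × (-7) = 0 — satisfied.
[4] x5 × x3 = -2 × 12 = -24 — satisfied.
[5] x1 = 13, and 13 ≠ 11 — satisfied.
[6] values 13, -2, 5, 15 are pairwise distinct — satisfied.
[7] 12 mod 7 = 5 — satisfied.
[8] x3 + x5 = 12 + (-2) = 10; 10 ≥ 9, bound 9 not met — violated.
[9] x4 = -7, but -7 is required to differ — violated.
[10] x4 + x3 = -7 + 12 = 5; 5 < 8 — satisfied.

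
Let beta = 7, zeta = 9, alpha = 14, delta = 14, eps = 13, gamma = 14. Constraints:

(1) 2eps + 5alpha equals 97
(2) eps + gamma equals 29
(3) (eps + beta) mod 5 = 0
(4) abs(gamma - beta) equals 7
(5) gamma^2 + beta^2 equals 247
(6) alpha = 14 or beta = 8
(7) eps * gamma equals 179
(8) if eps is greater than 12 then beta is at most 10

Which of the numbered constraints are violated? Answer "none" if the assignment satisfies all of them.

(1) 2eps + 5alpha = 2(13) + 5(14) = 96, not 97 — violated.
(2) eps + gamma = 13 + 14 = 27, not 29 — violated.
(3) eps + beta = 20; 20 mod 5 = 0 — OK.
(4) abs(14 - 7) = 7 — OK.
(5) gamma^2 + beta^2 = 14^2 + 7^2 = 196 + 49 = 245, not 247 — violated.
(6) alpha = 14 = 14 (first disjunct) — OK.
(7) eps * gamma = 13 * 14 = 182, not 179 — violated.
(8) eps = 13 > 12, so we need beta ≤ 10; beta = 7 ≤ 10 — OK.

No — constraints 1, 2, 5, and 7 are not satisfied.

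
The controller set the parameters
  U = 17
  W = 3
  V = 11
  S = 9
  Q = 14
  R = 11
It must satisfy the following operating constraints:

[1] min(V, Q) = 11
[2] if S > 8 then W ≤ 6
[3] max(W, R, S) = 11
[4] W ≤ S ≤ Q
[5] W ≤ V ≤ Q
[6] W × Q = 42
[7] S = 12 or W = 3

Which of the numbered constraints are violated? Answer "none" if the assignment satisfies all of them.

[1] min(11, 14) = 11 — satisfied.
[2] S = 9 > 8, so we need W ≤ 6; W = 3 ≤ 6 — satisfied.
[3] max(3, 11, 9) = 11 — satisfied.
[4] values 3 ≤ 9 ≤ 14 — satisfied.
[5] values 3 ≤ 11 ≤ 14 — satisfied.
[6] W × Q = 3 × 14 = 42 — satisfied.
[7] S = 9 ≠ 12, but W = 3 = 3 (second disjunct) — satisfied.

All constraints are satisfied.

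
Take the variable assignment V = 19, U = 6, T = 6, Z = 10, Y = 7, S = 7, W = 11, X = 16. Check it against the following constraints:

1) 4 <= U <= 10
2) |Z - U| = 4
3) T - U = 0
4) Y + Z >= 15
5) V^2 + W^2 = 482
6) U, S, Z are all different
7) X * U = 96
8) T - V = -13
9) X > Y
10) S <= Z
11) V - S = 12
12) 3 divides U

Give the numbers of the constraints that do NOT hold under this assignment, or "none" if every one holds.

1) U = 6 lies in [4, 10]  yes
2) |10 - 6| = 4  yes
3) T - U = 6 - 6 = 0  yes
4) Y + Z = 7 + 10 = 17; 17 ≥ 15  yes
5) V^2 + W^2 = 19^2 + 11^2 = 361 + 121 = 482  yes
6) values 6, 7, 10 are pairwise distinct  yes
7) X * U = 16 * 6 = 96  yes
8) T - V = 6 - 19 = -13  yes
9) X = 16, Y = 7; 16 > 7  yes
10) S = 7, Z = 10; 7 ≤ 10  yes
11) V - S = 19 - 7 = 12  yes
12) 6 / 3 = 2, so 3 divides 6  yes

The assignment satisfies every constraint.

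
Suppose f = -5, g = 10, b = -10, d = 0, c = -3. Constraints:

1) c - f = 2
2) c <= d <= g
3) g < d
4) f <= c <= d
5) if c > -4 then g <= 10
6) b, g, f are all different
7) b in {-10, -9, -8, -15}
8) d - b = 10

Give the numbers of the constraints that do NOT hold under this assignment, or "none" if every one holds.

1) c - f = -3 - (-5) = 2  true
2) values -3 <= 0 <= 10  true
3) g = 10, d = 0; 10 ≥ 0 (want <)  false
4) values -5 <= -3 <= 0  true
5) c = -3 > -4, so we need g ≤ 10; g = 10 ≤ 10  true
6) values -10, 10, -5 are pairwise distinct  true
7) b = -10 is in {-10, -9, -8, -15}  true
8) d - b = 0 - (-10) = 10  true

Violated: 3.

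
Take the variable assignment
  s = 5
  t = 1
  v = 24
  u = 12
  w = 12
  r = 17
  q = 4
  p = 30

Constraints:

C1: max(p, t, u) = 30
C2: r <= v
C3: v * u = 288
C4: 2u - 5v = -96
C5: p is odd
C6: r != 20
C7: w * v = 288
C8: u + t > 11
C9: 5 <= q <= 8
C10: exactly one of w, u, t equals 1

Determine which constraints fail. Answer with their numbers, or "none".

C1: max(30, 1, 12) = 30  true
C2: r = 17, v = 24; 17 ≤ 24  true
C3: v * u = 24 * 12 = 288  true
C4: 2u - 5v = 2(12) - 5(24) = -96  true
C5: p = 30 is even  false
C6: r = 17, and 17 ≠ 20  true
C7: w * v = 12 * 24 = 288  true
C8: u + t = 12 + 1 = 13; 13 > 11  true
C9: q = 4 is outside [5, 8]  false
C10: w=12, u=12, t=1; 1 of them equals 1  true

The assignment fails constraints 5 and 9.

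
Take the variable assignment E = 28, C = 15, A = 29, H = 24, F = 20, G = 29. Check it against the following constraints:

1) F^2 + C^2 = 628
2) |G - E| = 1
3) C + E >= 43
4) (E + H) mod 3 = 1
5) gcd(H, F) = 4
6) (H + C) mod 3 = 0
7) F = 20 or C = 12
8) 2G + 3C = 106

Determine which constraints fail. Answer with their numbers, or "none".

The assignment fails constraints 1 and 8.

1) F^2 + C^2 = 20^2 + 15^2 = 400 + 225 = 625, not 628  FAIL
2) |29 - 28| = 1  OK
3) C + E = 15 + 28 = 43; 43 ≥ 43  OK
4) E + H = 52; 52 mod 3 = 1  OK
5) gcd(24, 20) = 4  OK
6) H + C = 39; 39 mod 3 = 0  OK
7) F = 20 = 20 (first disjunct)  OK
8) 2G + 3C = 2(29) + 3(15) = 103, not 106  FAIL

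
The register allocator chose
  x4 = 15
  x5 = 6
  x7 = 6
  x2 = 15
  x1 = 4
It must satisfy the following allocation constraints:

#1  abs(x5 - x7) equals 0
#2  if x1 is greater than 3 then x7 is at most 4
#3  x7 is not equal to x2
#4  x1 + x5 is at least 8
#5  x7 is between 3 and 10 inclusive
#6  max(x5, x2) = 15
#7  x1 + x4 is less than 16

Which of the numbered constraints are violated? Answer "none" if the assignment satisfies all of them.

#1 abs(6 - 6) = 0 — OK.
#2 x1 = 4 > 3, so we need x7 ≤ 4; but x7 = 6 > 4 — violated.
#3 x7 = 6, x2 = 15; distinct — OK.
#4 x1 + x5 = 4 + 6 = 10; 10 ≥ 8 — OK.
#5 x7 = 6 lies in [3, 10] — OK.
#6 max(6, 15) = 15 — OK.
#7 x1 + x4 = 4 + 15 = 19; 19 ≥ 16, bound 16 not met — violated.

Constraints 2 and 7 are violated.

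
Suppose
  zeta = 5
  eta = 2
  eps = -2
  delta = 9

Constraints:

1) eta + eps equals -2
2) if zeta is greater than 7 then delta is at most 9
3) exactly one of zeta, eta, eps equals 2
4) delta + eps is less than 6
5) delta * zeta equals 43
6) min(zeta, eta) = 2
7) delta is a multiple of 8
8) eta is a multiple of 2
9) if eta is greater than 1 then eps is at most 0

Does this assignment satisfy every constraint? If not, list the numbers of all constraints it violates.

1) eta + eps = 2 + (-2) = 0, not -2  fails
2) zeta = 5, not > 7; antecedent false, conditional vacuously true  holds
3) zeta=5, eta=2, eps=-2; 1 of them equals 2  holds
4) delta + eps = 9 + (-2) = 7; 7 ≥ 6, bound 6 not met  fails
5) delta * zeta = 9 * 5 = 45, not 43  fails
6) min(5, 2) = 2  holds
7) 9 = 8*1 + 1, so 8 does not divide 9  fails
8) 2 / 2 = 1, so 2 divides 2  holds
9) eta = 2 > 1, so we need eps ≤ 0; eps = -2 ≤ 0  holds

The assignment fails constraints 1, 4, 5, 7.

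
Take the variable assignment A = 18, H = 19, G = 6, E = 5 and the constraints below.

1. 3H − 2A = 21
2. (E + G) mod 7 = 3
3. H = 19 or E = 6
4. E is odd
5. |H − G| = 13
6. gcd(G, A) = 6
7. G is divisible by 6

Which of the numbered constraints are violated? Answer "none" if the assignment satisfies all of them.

1. 3H − 2A = 3(19) − 2(18) = 21 — OK.
2. E + G = 11; 11 mod 7 = 4, not 3 — violated.
3. H = 19 = 19 (first disjunct) — OK.
4. E = 5 is odd — OK.
5. |19 − 6| = 13 — OK.
6. gcd(6, 18) = 6 — OK.
7. 6 / 6 = 1, so 6 divides 6 — OK.

Violated: 2.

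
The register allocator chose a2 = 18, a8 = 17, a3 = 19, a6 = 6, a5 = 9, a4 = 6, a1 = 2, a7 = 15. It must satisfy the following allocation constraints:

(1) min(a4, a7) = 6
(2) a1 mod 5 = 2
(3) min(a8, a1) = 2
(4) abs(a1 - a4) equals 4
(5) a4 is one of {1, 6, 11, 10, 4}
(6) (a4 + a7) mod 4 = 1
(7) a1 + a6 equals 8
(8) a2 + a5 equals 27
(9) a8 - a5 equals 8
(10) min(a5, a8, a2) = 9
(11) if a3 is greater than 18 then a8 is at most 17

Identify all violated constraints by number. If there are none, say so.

None — every constraint holds.

(1) min(6, 15) = 6  ✔
(2) 2 mod 5 = 2  ✔
(3) min(17, 2) = 2  ✔
(4) abs(2 - 6) = 4  ✔
(5) a4 = 6 is in {1, 6, 11, 10, 4}  ✔
(6) a4 + a7 = 21; 21 mod 4 = 1  ✔
(7) a1 + a6 = 2 + 6 = 8  ✔
(8) a2 + a5 = 18 + 9 = 27  ✔
(9) a8 - a5 = 17 - 9 = 8  ✔
(10) min(9, 17, 18) = 9  ✔
(11) a3 = 19 > 18, so we need a8 ≤ 17; a8 = 17 ≤ 17  ✔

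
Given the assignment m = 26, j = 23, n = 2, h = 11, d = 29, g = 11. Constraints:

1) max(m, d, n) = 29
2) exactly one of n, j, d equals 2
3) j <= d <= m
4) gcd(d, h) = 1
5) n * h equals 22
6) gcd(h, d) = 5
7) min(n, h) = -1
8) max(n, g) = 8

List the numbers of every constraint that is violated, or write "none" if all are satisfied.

1) max(26, 29, 2) = 29 — holds.
2) n=2, j=23, d=29; 1 of them equals 2 — holds.
3) values 23, 29, 26; d = 29 is not <= m = 26 — fails.
4) gcd(29, 11) = 1 — holds.
5) n * h = 2 * 11 = 22 — holds.
6) gcd(11, 29) = 1, not 5 — fails.
7) min(2, 11) = 2, not -1 — fails.
8) max(2, 11) = 11, not 8 — fails.

Constraints 3, 6, 7, and 8 do not hold.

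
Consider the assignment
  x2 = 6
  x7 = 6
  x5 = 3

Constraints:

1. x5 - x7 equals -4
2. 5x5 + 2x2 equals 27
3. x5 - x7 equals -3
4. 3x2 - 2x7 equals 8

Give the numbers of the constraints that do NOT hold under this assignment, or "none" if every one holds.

1. x5 - x7 = 3 - 6 = -3, not -4  ✗
2. 5x5 + 2x2 = 5(3) + 2(6) = 27  ✓
3. x5 - x7 = 3 - 6 = -3  ✓
4. 3x2 - 2x7 = 3(6) - 2(6) = 6, not 8  ✗

Constraints 1 and 4 do not hold.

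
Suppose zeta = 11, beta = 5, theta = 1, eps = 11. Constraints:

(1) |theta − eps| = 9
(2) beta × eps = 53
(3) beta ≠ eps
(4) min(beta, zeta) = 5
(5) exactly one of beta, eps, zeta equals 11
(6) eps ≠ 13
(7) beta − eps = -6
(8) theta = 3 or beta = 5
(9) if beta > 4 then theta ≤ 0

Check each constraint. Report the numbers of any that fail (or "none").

(1) |1 − 11| = 10, not 9  ✘
(2) beta × eps = 5 × 11 = 55, not 53  ✘
(3) beta = 5, eps = 11; distinct  ✔
(4) min(5, 11) = 5  ✔
(5) beta=5, eps=11, zeta=11; 2 of them equal 11, not exactly one  ✘
(6) eps = 11, and 11 ≠ 13  ✔
(7) beta − eps = 5 − 11 = -6  ✔
(8) theta = 1 ≠ 3, but beta = 5 = 5 (second disjunct)  ✔
(9) beta = 5 > 4, so we need theta ≤ 0; but theta = 1 > 0  ✘

Constraints 1, 2, 5, and 9 are violated.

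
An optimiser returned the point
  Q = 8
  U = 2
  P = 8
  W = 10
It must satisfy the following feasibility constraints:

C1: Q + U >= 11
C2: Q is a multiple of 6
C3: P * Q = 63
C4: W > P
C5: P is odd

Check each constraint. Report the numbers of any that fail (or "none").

C1: Q + U = 8 + 2 = 10; 10 < 11, bound 11 not met  FAIL
C2: 8 = 6*1 + 2, so 6 does not divide 8  FAIL
C3: P * Q = 8 * 8 = 64, not 63  FAIL
C4: W = 10, P = 8; 10 > 8  OK
C5: P = 8 is even  FAIL

Violated: 1, 2, 3, and 5.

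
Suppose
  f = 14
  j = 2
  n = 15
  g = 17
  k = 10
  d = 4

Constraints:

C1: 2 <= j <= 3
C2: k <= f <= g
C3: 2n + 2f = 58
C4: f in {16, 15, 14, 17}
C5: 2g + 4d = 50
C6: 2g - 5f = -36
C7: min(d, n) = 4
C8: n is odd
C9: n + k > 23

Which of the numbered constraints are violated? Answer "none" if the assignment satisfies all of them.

C1: j = 2 lies in [2, 3]  OK
C2: values 10 <= 14 <= 17  OK
C3: 2n + 2f = 2(15) + 2(14) = 58  OK
C4: f = 14 is in {16, 15, 14, 17}  OK
C5: 2g + 4d = 2(17) + 4(4) = 50  OK
C6: 2g - 5f = 2(17) - 5(14) = -36  OK
C7: min(4, 15) = 4  OK
C8: n = 15 is odd  OK
C9: n + k = 15 + 10 = 25; 25 > 23  OK

The assignment satisfies every constraint.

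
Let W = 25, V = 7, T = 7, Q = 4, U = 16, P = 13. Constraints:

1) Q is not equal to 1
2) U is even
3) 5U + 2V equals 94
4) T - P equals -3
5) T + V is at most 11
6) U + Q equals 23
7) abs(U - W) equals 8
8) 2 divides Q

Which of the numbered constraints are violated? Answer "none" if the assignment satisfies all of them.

No — constraints 4, 5, 6, and 7 are not satisfied.

1) Q = 4, and 4 ≠ 1  true
2) U = 16 is even  true
3) 5U + 2V = 5(16) + 2(7) = 94  true
4) T - P = 7 - 13 = -6, not -3  false
5) T + V = 7 + 7 = 14; 14 > 11, bound 11 not met  false
6) U + Q = 16 + 4 = 20, not 23  false
7) abs(16 - 25) = 9, not 8  false
8) 4 / 2 = 2, so 2 divides 4  true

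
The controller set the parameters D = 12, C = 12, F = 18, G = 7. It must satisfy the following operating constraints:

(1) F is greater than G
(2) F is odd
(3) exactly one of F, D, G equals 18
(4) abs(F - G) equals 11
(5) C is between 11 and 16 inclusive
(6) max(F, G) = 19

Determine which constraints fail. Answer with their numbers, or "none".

(1) F = 18, G = 7; 18 > 7 — OK.
(2) F = 18 is even — violated.
(3) F=18, D=12, G=7; 1 of them equals 18 — OK.
(4) abs(18 - 7) = 11 — OK.
(5) C = 12 lies in [11, 16] — OK.
(6) max(18, 7) = 18, not 19 — violated.

Constraints 2, 6 are violated.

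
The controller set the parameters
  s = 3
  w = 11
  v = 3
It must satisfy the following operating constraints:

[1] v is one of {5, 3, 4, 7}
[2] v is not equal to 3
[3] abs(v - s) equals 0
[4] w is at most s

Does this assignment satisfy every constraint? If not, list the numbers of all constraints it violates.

The assignment fails constraints 2, 4.

[1] v = 3 is in {5, 3, 4, 7} — satisfied.
[2] v = 3, but 3 is required to differ — violated.
[3] abs(3 - 3) = 0 — satisfied.
[4] w = 11, s = 3; 11 > 3 (want ≤) — violated.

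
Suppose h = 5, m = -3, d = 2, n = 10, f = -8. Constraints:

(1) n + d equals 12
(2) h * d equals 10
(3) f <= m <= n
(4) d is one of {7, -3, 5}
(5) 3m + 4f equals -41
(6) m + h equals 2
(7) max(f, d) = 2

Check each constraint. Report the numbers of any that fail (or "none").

Constraint 4 is violated.

(1) n + d = 10 + 2 = 12  ✔
(2) h * d = 5 * 2 = 10  ✔
(3) values -8 <= -3 <= 10  ✔
(4) d = 2 is not in {7, -3, 5}  ✘
(5) 3m + 4f = 3(-3) + 4(-8) = -41  ✔
(6) m + h = -3 + 5 = 2  ✔
(7) max(-8, 2) = 2  ✔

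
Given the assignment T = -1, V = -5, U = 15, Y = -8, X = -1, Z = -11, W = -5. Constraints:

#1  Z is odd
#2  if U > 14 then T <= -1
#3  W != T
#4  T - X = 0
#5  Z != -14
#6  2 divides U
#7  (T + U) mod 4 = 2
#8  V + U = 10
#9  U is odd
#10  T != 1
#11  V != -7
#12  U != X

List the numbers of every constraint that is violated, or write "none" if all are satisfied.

#1 Z = -11 is odd — holds.
#2 U = 15 > 14, so we need T ≤ -1; T = -1 ≤ -1 — holds.
#3 W = -5, T = -1; distinct — holds.
#4 T - X = -1 - (-1) = 0 — holds.
#5 Z = -11, and -11 ≠ -14 — holds.
#6 15 = 2*7 + 1, so 2 does not divide 15 — fails.
#7 T + U = 14; 14 mod 4 = 2 — holds.
#8 V + U = -5 + 15 = 10 — holds.
#9 U = 15 is odd — holds.
#10 T = -1, and -1 ≠ 1 — holds.
#11 V = -5, and -5 ≠ -7 — holds.
#12 U = 15, X = -1; distinct — holds.

Constraint 6 is violated.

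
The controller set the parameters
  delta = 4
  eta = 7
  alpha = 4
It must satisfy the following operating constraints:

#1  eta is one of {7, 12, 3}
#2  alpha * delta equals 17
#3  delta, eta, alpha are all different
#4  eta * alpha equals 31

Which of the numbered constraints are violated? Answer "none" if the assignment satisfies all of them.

#1 eta = 7 is in {7, 12, 3} — holds.
#2 alpha * delta = 4 * 4 = 16, not 17 — fails.
#3 delta = alpha = 4, not all different — fails.
#4 eta * alpha = 7 * 4 = 28, not 31 — fails.

Constraints 2, 3, 4 are violated.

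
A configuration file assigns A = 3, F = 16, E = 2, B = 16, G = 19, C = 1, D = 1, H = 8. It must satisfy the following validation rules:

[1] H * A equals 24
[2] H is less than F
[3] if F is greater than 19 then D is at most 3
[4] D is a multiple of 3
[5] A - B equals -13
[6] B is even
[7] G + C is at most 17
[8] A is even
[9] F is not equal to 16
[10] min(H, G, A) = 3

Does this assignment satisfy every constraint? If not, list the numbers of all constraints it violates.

Violated: 4, 7, 8, and 9.

[1] H * A = 8 * 3 = 24 — holds.
[2] H = 8, F = 16; 8 < 16 — holds.
[3] F = 16, not > 19; antecedent false, conditional vacuously true — holds.
[4] 1 = 3*0 + 1, so 3 does not divide 1 — fails.
[5] A - B = 3 - 16 = -13 — holds.
[6] B = 16 is even — holds.
[7] G + C = 19 + 1 = 20; 20 > 17, bound 17 not met — fails.
[8] A = 3 is odd — fails.
[9] F = 16, but 16 is required to differ — fails.
[10] min(8, 19, 3) = 3 — holds.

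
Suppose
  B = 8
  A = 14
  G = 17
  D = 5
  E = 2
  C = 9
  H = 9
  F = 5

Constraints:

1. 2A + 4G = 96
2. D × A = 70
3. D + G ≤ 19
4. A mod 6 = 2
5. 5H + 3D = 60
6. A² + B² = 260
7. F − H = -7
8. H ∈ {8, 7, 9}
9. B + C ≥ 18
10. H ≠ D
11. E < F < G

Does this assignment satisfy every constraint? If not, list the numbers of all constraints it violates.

1. 2A + 4G = 2(14) + 4(17) = 96 — holds.
2. D × A = 5 × 14 = 70 — holds.
3. D + G = 5 + 17 = 22; 22 > 19, bound 19 not met — fails.
4. 14 mod 6 = 2 — holds.
5. 5H + 3D = 5(9) + 3(5) = 60 — holds.
6. A² + B² = 14² + 8² = 196 + 64 = 260 — holds.
7. F − H = 5 − 9 = -4, not -7 — fails.
8. H = 9 is in {8, 7, 9} — holds.
9. B + C = 8 + 9 = 17; 17 < 18, bound 18 not met — fails.
10. H = 9, D = 5; distinct — holds.
11. values 2 < 5 < 17 — holds.

Constraints 3, 7, and 9 do not hold.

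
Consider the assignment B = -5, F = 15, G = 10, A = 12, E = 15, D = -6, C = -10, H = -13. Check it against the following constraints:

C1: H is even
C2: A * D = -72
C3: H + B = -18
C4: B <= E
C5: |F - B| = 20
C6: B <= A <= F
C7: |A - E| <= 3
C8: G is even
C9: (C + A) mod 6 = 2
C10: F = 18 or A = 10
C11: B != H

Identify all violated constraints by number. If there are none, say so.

Constraints 1 and 10 are violated.

C1: H = -13 is odd  FAIL
C2: A * D = 12 * (-6) = -72  OK
C3: H + B = -13 + (-5) = -18  OK
C4: B = -5, E = 15; -5 ≤ 15  OK
C5: |15 - (-5)| = 20  OK
C6: values -5 <= 12 <= 15  OK
C7: |12 - 15| = 3; 3 ≤ 3  OK
C8: G = 10 is even  OK
C9: C + A = 2; 2 mod 6 = 2  OK
C10: F = 15 ≠ 18 and A = 12 ≠ 10; both disjuncts false  FAIL
C11: B = -5, H = -13; distinct  OK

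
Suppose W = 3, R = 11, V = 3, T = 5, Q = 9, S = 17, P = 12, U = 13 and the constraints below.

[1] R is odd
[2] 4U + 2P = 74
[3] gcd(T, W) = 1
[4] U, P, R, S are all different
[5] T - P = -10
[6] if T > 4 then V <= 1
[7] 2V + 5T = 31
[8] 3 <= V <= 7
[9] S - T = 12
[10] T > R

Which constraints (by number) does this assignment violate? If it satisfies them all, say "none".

[1] R = 11 is odd  holds
[2] 4U + 2P = 4(13) + 2(12) = 76, not 74  fails
[3] gcd(5, 3) = 1  holds
[4] values 13, 12, 11, 17 are pairwise distinct  holds
[5] T - P = 5 - 12 = -7, not -10  fails
[6] T = 5 > 4, so we need V ≤ 1; but V = 3 > 1  fails
[7] 2V + 5T = 2(3) + 5(5) = 31  holds
[8] V = 3 lies in [3, 7]  holds
[9] S - T = 17 - 5 = 12  holds
[10] T = 5, R = 11; 5 ≤ 11 (want >)  fails

Constraints 2, 5, 6, and 10 do not hold.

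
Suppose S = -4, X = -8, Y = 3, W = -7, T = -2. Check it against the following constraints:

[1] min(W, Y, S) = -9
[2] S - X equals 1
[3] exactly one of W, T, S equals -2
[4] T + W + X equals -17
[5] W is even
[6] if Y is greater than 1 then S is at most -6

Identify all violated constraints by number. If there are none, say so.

[1] min(-7, 3, -4) = -7, not -9  fails
[2] S - X = -4 - (-8) = 4, not 1  fails
[3] W=-7, T=-2, S=-4; 1 of them equals -2  holds
[4] T + W + X = -2 + (-7) + (-8) = -17  holds
[5] W = -7 is odd  fails
[6] Y = 3 > 1, so we need S ≤ -6; but S = -4 > -6  fails

No — constraints 1, 2, 5, 6 are not satisfied.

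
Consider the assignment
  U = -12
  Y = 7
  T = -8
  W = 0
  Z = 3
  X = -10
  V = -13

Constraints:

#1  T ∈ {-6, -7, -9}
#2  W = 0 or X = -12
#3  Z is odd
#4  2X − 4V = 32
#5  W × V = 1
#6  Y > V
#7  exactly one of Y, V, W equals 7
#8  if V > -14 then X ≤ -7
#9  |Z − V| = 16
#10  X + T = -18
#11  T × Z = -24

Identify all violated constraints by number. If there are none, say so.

Violated: 1 and 5.

#1 T = -8 is not in {-6, -7, -9} — fails.
#2 W = 0 = 0 (first disjunct) — holds.
#3 Z = 3 is odd — holds.
#4 2X − 4V = 2(-10) − 4(-13) = 32 — holds.
#5 W × V = 0 × (-13) = 0, not 1 — fails.
#6 Y = 7, V = -13; 7 > -13 — holds.
#7 Y=7, V=-13, W=0; 1 of them equals 7 — holds.
#8 V = -13 > -14, so we need X ≤ -7; X = -10 ≤ -7 — holds.
#9 |3 − (-13)| = 16 — holds.
#10 X + T = -10 + (-8) = -18 — holds.
#11 T × Z = -8 × 3 = -24 — holds.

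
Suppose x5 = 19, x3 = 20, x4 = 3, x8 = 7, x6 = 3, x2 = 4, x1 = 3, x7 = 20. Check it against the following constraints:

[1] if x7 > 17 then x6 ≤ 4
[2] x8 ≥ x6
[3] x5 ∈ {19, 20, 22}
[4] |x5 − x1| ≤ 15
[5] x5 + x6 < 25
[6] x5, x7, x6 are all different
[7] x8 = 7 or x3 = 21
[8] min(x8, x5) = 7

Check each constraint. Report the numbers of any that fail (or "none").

Constraint 4 does not hold.

[1] x7 = 20 > 17, so we need x6 ≤ 4; x6 = 3 ≤ 4  OK
[2] x8 = 7, x6 = 3; 7 ≥ 3  OK
[3] x5 = 19 is in {19, 20, 22}  OK
[4] |19 − 3| = 16; 16 > 15, exceeds bound 15  FAIL
[5] x5 + x6 = 19 + 3 = 22; 22 < 25  OK
[6] values 19, 20, 3 are pairwise distinct  OK
[7] x8 = 7 = 7 (first disjunct)  OK
[8] min(7, 19) = 7  OK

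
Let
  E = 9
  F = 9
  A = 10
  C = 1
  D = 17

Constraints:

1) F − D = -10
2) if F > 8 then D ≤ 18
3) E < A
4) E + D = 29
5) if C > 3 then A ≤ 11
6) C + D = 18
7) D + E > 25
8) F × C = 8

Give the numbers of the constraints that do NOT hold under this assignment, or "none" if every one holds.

1) F − D = 9 − 17 = -8, not -10 — does not hold.
2) F = 9 > 8, so we need D ≤ 18; D = 17 ≤ 18 — holds.
3) E = 9, A = 10; 9 < 10 — holds.
4) E + D = 9 + 17 = 26, not 29 — does not hold.
5) C = 1, not > 3; antecedent false, conditional vacuously true — holds.
6) C + D = 1 + 17 = 18 — holds.
7) D + E = 17 + 9 = 26; 26 > 25 — holds.
8) F × C = 9 × 1 = 9, not 8 — does not hold.

No — constraints 1, 4, 8 are not satisfied.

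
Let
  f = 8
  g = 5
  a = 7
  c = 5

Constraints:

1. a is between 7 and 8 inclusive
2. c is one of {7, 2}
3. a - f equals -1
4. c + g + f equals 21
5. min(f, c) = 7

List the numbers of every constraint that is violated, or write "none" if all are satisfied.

The assignment fails constraints 2, 4, and 5.

1. a = 7 lies in [7, 8]  holds
2. c = 5 is not in {7, 2}  fails
3. a - f = 7 - 8 = -1  holds
4. c + g + f = 5 + 5 + 8 = 18, not 21  fails
5. min(8, 5) = 5, not 7  fails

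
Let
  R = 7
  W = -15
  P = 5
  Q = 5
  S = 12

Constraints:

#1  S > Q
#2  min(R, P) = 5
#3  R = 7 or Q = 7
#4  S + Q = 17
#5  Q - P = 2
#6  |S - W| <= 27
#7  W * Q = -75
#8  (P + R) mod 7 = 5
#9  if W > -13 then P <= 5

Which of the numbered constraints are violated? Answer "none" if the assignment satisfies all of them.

Constraint 5 does not hold.

#1 S = 12, Q = 5; 12 > 5 — satisfied.
#2 min(7, 5) = 5 — satisfied.
#3 R = 7 = 7 (first disjunct) — satisfied.
#4 S + Q = 12 + 5 = 17 — satisfied.
#5 Q - P = 5 - 5 = 0, not 2 — violated.
#6 |12 - (-15)| = 27; 27 ≤ 27 — satisfied.
#7 W * Q = -15 * 5 = -75 — satisfied.
#8 P + R = 12; 12 mod 7 = 5 — satisfied.
#9 W = -15, not > -13; antecedent false, conditional vacuously true — satisfied.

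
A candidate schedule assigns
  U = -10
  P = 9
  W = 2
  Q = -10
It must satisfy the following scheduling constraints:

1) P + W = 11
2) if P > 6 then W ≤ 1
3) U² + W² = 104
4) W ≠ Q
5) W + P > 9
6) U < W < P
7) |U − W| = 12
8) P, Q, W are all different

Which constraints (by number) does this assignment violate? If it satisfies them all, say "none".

Violated: 2.

1) P + W = 9 + 2 = 11 — satisfied.
2) P = 9 > 6, so we need W ≤ 1; but W = 2 > 1 — violated.
3) U² + W² = (-10)² + 2² = 100 + 4 = 104 — satisfied.
4) W = 2, Q = -10; distinct — satisfied.
5) W + P = 2 + 9 = 11; 11 > 9 — satisfied.
6) values -10 < 2 < 9 — satisfied.
7) |-10 − 2| = 12 — satisfied.
8) values 9, -10, 2 are pairwise distinct — satisfied.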